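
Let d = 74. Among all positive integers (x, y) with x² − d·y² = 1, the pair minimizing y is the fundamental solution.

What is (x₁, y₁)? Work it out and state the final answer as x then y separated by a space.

d=74: √d = [8; 1,1,1,1,16] (ℓ=5, odd), read p_9/q_9
k=0  a_k=8  p_k/q_k = 8/1
…
k=2  a_k=1  p_k/q_k = 17/2
…
k=4  a_k=1  p_k/q_k = 43/5
…
k=8  a_k=1  p_k/q_k = 2228/259
k=9  a_k=1  p_k/q_k = 3699/430
fundamental: x₁=3699, y₁=430  (since 13682601 − 74·184900 = 1)

3699 430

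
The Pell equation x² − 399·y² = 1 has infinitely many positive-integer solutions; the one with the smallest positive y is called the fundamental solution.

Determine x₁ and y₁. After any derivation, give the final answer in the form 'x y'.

d=399: √d = [19; 1,38] (ℓ=2, even), read p_1/q_1
step 0: (19, 1)  from 19·(1,0) + (0,1)
step 1: (20, 1)  from 1·(19,1) + (1,0)
(x₁, y₁) = (20, 1);  20² − 399·1² = 1 ✓

20 1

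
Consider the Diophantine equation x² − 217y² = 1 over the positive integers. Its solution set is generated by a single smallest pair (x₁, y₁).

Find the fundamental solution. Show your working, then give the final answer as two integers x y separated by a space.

√217 = [14; 1,2,1,2,1,…,2,1,28, …], period ℓ=16 (even) → k=15
a_0=14:  p_0=14·1+0=14,  q_0=14·0+1=1
a_1=1:  p_1=1·14+1=15,  q_1=1·1+0=1
a_2=2:  p_2=2·15+14=44,  q_2=2·1+1=3
a_3=1:  p_3=1·44+15=59,  q_3=1·3+1=4
…
a_5=1:  p_5=1·162+59=221,  q_5=1·11+4=15
a_6=1:  p_6=1·221+162=383,  q_6=1·15+11=26
a_7=9:  p_7=9·383+221=3668,  q_7=9·26+15=249
a_8=4:  p_8=4·3668+383=15055,  q_8=4·249+26=1022
a_9=9:  p_9=9·15055+3668=139163,  q_9=9·1022+249=9447
a_10=1:  p_10=1·139163+15055=154218,  q_10=1·9447+1022=10469
…
a_12=2:  p_12=2·293381+154218=740980,  q_12=2·19916+10469=50301
a_13=1:  p_13=1·740980+293381=1034361,  q_13=1·50301+19916=70217
a_14=2:  p_14=2·1034361+740980=2809702,  q_14=2·70217+50301=190735
a_15=1:  p_15=1·2809702+1034361=3844063,  q_15=1·190735+70217=260952
(x₁, y₁) = (3844063, 260952);  3844063² − 217·260952² = 1 ✓

3844063 260952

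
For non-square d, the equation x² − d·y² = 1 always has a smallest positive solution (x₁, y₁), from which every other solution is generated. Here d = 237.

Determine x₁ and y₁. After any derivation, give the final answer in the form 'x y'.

√237 → a₀=15, period (2,1,1,7,10,7,1,1,2,30); ℓ=10 even so k=9
k=0  a_k=15  p_k/q_k = 15/1
k=1  a_k=2  p_k/q_k = 31/2
k=2  a_k=1  p_k/q_k = 46/3
k=3  a_k=1  p_k/q_k = 77/5
k=4  a_k=7  p_k/q_k = 585/38
k=5  a_k=10  p_k/q_k = 5927/385
k=6  a_k=7  p_k/q_k = 42074/2733
k=7  a_k=1  p_k/q_k = 48001/3118
k=8  a_k=1  p_k/q_k = 90075/5851
k=9  a_k=2  p_k/q_k = 228151/14820
fundamental: x₁=228151, y₁=14820  (since 52052878801 − 237·219632400 = 1)

228151 14820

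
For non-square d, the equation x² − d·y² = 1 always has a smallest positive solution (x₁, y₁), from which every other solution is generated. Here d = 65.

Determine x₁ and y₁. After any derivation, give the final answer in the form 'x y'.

129 16

√65 = [8; 16, …], period ℓ=1 (odd) → k=1
k=0  a_k=8  p_k/q_k = 8/1
k=1  a_k=16  p_k/q_k = 129/16
→ (129, 16).  Check: 129²=16641, 65·16²=16640, difference 1.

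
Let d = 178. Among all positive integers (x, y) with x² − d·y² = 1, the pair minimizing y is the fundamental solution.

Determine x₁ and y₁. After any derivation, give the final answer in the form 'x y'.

√178 → a₀=13, period (2,1,12,1,2,26); ℓ=6 even so k=5
step 0: (13, 1)  from 13·(1,0) + (0,1)
…
step 2: (40, 3)  from 1·(27,2) + (13,1)
…
step 4: (547, 41)  from 1·(507,38) + (40,3)
step 5: (1601, 120)  from 2·(547,41) + (507,38)
(x₁, y₁) = (1601, 120);  1601² − 178·120² = 1 ✓

1601 120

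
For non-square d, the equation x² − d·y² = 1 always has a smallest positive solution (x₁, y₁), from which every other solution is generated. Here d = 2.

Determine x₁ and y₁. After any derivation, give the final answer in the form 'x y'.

3 2

√2 → a₀=1, period (2); ℓ=1 odd so k=1
step 0: (1, 1)  from 1·(1,0) + (0,1)
step 1: (3, 2)  from 2·(1,1) + (1,0)
fundamental: x₁=3, y₁=2  (since 9 − 2·4 = 1)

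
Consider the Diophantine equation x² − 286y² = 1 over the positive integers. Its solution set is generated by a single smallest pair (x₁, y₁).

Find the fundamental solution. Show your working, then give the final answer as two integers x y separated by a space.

√286 → a₀=16, period (1,10,3,3,2,3,3,10,1,32); ℓ=10 even so k=9
k=0  a_k=16  p_k/q_k = 16/1
…
k=2  a_k=10  p_k/q_k = 186/11
k=3  a_k=3  p_k/q_k = 575/34
k=4  a_k=3  p_k/q_k = 1911/113
k=5  a_k=2  p_k/q_k = 4397/260
k=6  a_k=3  p_k/q_k = 15102/893
k=7  a_k=3  p_k/q_k = 49703/2939
k=8  a_k=10  p_k/q_k = 512132/30283
k=9  a_k=1  p_k/q_k = 561835/33222
fundamental: x₁=561835, y₁=33222  (since 315658567225 − 286·1103701284 = 1)

561835 33222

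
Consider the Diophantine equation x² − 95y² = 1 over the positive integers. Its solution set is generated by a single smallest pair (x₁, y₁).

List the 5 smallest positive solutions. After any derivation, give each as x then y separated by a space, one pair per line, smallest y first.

√95 = [9; 1,2,1,18, …], period ℓ=4 (even) → k=3
step 0: (9, 1)  from 9·(1,0) + (0,1)
step 1: (10, 1)  from 1·(9,1) + (1,0)
step 2: (29, 3)  from 2·(10,1) + (9,1)
step 3: (39, 4)  from 1·(29,3) + (10,1)
→ (39, 4).  Check: 39²=1521, 95·4²=1520, difference 1.
n=2: (39,4)∘(39,4) = (39·39+95·4·4, 39·4+4·39) = (3041,312)
n=3: (3041,312)∘(39,4) = (39·3041+95·4·312, 39·312+4·3041) = (237159,24332)
n=4: (237159,24332)∘(39,4) = (39·237159+95·4·24332, 39·24332+4·237159) = (18495361,1897584)
n=5: (18495361,1897584)∘(39,4) = (39·18495361+95·4·1897584, 39·1897584+4·18495361) = (1442400999,147987220)

39 4
3041 312
237159 24332
18495361 1897584
1442400999 147987220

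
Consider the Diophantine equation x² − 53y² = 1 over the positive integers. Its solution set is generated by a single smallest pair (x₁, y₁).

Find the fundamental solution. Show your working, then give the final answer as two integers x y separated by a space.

√53 → a₀=7, period (3,1,1,3,14); ℓ=5 odd so k=9
k=0  a_k=7  p_k/q_k = 7/1
k=1  a_k=3  p_k/q_k = 22/3
…
k=3  a_k=1  p_k/q_k = 51/7
k=4  a_k=3  p_k/q_k = 182/25
…
k=7  a_k=1  p_k/q_k = 10578/1453
k=8  a_k=1  p_k/q_k = 18557/2549
k=9  a_k=3  p_k/q_k = 66249/9100
→ (66249, 9100).  Check: 66249²=4388930001, 53·9100²=4388930000, difference 1.

66249 9100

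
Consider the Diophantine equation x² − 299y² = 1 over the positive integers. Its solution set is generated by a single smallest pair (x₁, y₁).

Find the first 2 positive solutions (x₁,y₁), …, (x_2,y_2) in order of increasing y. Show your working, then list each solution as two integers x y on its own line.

415 24
344449 19920

[17; 3,2,3,34] for √299; ℓ=4 ⇒ convergent index 3
k=0  a_k=17  p_k/q_k = 17/1
…
k=2  a_k=2  p_k/q_k = 121/7
k=3  a_k=3  p_k/q_k = 415/24
(x₁, y₁) = (415, 24);  415² − 299·24² = 1 ✓
n=2: (415,24)∘(415,24) = (415·415+299·24·24, 415·24+24·415) = (344449,19920)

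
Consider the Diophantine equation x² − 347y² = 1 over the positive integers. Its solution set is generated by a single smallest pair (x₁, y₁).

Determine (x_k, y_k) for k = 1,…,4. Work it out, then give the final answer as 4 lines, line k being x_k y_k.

d=347: √d = [18; 1,1,1,2,4,…,1,1,36] (ℓ=14, even), read p_13/q_13
a_0=18:  p_0=18·1+0=18,  q_0=18·0+1=1
…
a_4=2:  p_4=2·56+37=149,  q_4=2·3+2=8
a_5=4:  p_5=4·149+56=652,  q_5=4·8+3=35
a_6=1:  p_6=1·652+149=801,  q_6=1·35+8=43
a_7=17:  p_7=17·801+652=14269,  q_7=17·43+35=766
…
a_9=4:  p_9=4·15070+14269=74549,  q_9=4·809+766=4002
a_10=2:  p_10=2·74549+15070=164168,  q_10=2·4002+809=8813
…
a_12=1:  p_12=1·238717+164168=402885,  q_12=1·12815+8813=21628
a_13=1:  p_13=1·402885+238717=641602,  q_13=1·21628+12815=34443
fundamental: x₁=641602, y₁=34443  (since 411653126404 − 347·1186320249 = 1)
k=2:  x_2 = 641602·641602+347·34443·34443 = 823306252807,  y_2 = 641602·34443+34443·641602 = 44197395372
k=3:  x_3 = 641602·823306252807+347·34443·44197395372 = 1056469876826312026,  y_3 = 641602·44197395372+34443·823306252807 = 56714274530897445
k=4:  x_4 = 641602·1056469876826312026+347·34443·56714274530897445 = 1355666371822207590758497,  y_4 = 641602·56714274530897445+34443·1056469876826312026 = 72775983935101527618408

641602 34443
823306252807 44197395372
1056469876826312026 56714274530897445
1355666371822207590758497 72775983935101527618408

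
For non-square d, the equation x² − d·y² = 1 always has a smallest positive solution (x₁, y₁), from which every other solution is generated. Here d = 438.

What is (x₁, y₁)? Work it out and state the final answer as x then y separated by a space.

[20; 1,12,1,40] for √438; ℓ=4 ⇒ convergent index 3
i=0: a=20 ⇒ p=20, q=1
…
i=2: a=12 ⇒ p=272, q=13
i=3: a=1 ⇒ p=293, q=14
(x₁, y₁) = (293, 14);  293² − 438·14² = 1 ✓

293 14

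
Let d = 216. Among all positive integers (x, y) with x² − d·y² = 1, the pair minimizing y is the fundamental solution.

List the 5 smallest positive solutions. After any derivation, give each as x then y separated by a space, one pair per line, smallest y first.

485 33
470449 32010
456335045 31049667
442644523201 30118144980
429364731169925 29214569580933

√216 → a₀=14, period (1,2,3,2,1,28); ℓ=6 even so k=5
a_0=14:  p_0=14·1+0=14,  q_0=14·0+1=1
a_1=1:  p_1=1·14+1=15,  q_1=1·1+0=1
a_2=2:  p_2=2·15+14=44,  q_2=2·1+1=3
…
a_4=2:  p_4=2·147+44=338,  q_4=2·10+3=23
a_5=1:  p_5=1·338+147=485,  q_5=1·23+10=33
→ (485, 33).  Check: 485²=235225, 216·33²=235224, difference 1.
(x_2, y_2) = (485·485 + 216·33·33, 485·33 + 33·485) = (470449, 32010)
(x_3, y_3) = (485·470449 + 216·33·32010, 485·32010 + 33·470449) = (456335045, 31049667)
(x_4, y_4) = (485·456335045 + 216·33·31049667, 485·31049667 + 33·456335045) = (442644523201, 30118144980)
(x_5, y_5) = (485·442644523201 + 216·33·30118144980, 485·30118144980 + 33·442644523201) = (429364731169925, 29214569580933)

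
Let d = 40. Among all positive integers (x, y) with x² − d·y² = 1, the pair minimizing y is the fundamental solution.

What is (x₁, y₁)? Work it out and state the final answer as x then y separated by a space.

[6; 3,12] for √40; ℓ=2 ⇒ convergent index 1
step 0: (6, 1)  from 6·(1,0) + (0,1)
step 1: (19, 3)  from 3·(6,1) + (1,0)
fundamental: x₁=19, y₁=3  (since 361 − 40·9 = 1)

19 3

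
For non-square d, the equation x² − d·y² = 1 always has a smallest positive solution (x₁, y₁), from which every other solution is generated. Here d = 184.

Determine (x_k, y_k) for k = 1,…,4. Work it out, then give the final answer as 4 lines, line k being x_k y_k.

[13; 1,1,3,2,1,2,1,2,3,1,1,26] for √184; ℓ=12 ⇒ convergent index 11
k=0  a_k=13  p_k/q_k = 13/1
…
k=2  a_k=1  p_k/q_k = 27/2
…
k=5  a_k=1  p_k/q_k = 312/23
k=6  a_k=2  p_k/q_k = 841/62
…
k=8  a_k=2  p_k/q_k = 3147/232
…
k=10  a_k=1  p_k/q_k = 13741/1013
k=11  a_k=1  p_k/q_k = 24335/1794
fundamental: x₁=24335, y₁=1794  (since 592192225 − 184·3218436 = 1)
k=2:  x_2 = 24335·24335+184·1794·1794 = 1184384449,  y_2 = 24335·1794+1794·24335 = 87313980
k=3:  x_3 = 24335·1184384449+184·1794·87313980 = 57643991108495,  y_3 = 24335·87313980+1794·1184384449 = 4249571404806
k=4:  x_4 = 24335·57643991108495+184·1794·4249571404806 = 2805533046066067201,  y_4 = 24335·4249571404806+1794·57643991108495 = 206826640184594040

24335 1794
1184384449 87313980
57643991108495 4249571404806
2805533046066067201 206826640184594040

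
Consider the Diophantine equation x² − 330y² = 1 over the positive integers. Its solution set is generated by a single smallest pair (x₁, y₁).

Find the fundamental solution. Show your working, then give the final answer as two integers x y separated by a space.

109 6

√330 = [18; 6,36, …], period ℓ=2 (even) → k=1
a_0=18:  p_0=18·1+0=18,  q_0=18·0+1=1
a_1=6:  p_1=6·18+1=109,  q_1=6·1+0=6
fundamental: x₁=109, y₁=6  (since 11881 − 330·36 = 1)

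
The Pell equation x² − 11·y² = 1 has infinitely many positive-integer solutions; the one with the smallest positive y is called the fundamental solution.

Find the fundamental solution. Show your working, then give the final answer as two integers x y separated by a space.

10 3

√11 = [3; 3,6, …], period ℓ=2 (even) → k=1
i=0: a=3 ⇒ p=3, q=1
i=1: a=3 ⇒ p=10, q=3
→ (10, 3).  Check: 10²=100, 11·3²=99, difference 1.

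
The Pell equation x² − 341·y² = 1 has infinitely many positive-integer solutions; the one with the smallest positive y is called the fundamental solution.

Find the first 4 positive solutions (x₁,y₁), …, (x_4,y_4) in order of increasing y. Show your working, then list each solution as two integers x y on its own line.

d=341: √d = [18; 2,6,1,8,2,…,6,2,36] (ℓ=14, even), read p_13/q_13
k=0  a_k=18  p_k/q_k = 18/1
k=1  a_k=2  p_k/q_k = 37/2
k=2  a_k=6  p_k/q_k = 240/13
…
k=7  a_k=2  p_k/q_k = 20479/1109
k=8  a_k=1  p_k/q_k = 28124/1523
k=9  a_k=2  p_k/q_k = 76727/4155
…
k=12  a_k=6  p_k/q_k = 4953942/268271
k=13  a_k=2  p_k/q_k = 10626551/575460
fundamental: x₁=10626551, y₁=575460  (since 112923586155601 − 341·331154211600 = 1)
(x_2, y_2) = (10626551·10626551 + 341·575460·575460, 10626551·575460 + 575460·10626551) = (225847172311201, 12230310076920)
(x_3, y_3) = (10626551·225847172311201 + 341·575460·12230310076920, 10626551·12230310076920 + 575460·225847172311201) = (4799952989541519968951, 259932027556408030380)
(x_4, y_4) = (10626551·4799952989541519968951 + 341·575460·259932027556408030380, 10626551·259932027556408030380 + 575460·4799952989541519968951) = (102013890481930631287980124801, 5524361894723138392975161840)

10626551 575460
225847172311201 12230310076920
4799952989541519968951 259932027556408030380
102013890481930631287980124801 5524361894723138392975161840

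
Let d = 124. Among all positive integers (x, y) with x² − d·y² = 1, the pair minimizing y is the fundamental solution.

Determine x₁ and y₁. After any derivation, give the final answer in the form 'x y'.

[11; 7,2,1,1,1,…,2,7,22] for √124; ℓ=16 ⇒ convergent index 15
k=0  a_k=11  p_k/q_k = 11/1
k=1  a_k=7  p_k/q_k = 78/7
…
k=3  a_k=1  p_k/q_k = 245/22
k=4  a_k=1  p_k/q_k = 412/37
k=5  a_k=1  p_k/q_k = 657/59
k=6  a_k=3  p_k/q_k = 2383/214
k=7  a_k=1  p_k/q_k = 3040/273
k=8  a_k=4  p_k/q_k = 14543/1306
k=9  a_k=1  p_k/q_k = 17583/1579
k=10  a_k=3  p_k/q_k = 67292/6043
…
k=12  a_k=1  p_k/q_k = 152167/13665
k=13  a_k=1  p_k/q_k = 237042/21287
k=14  a_k=2  p_k/q_k = 626251/56239
k=15  a_k=7  p_k/q_k = 4620799/414960
fundamental: x₁=4620799, y₁=414960  (since 21351783398401 − 124·172191801600 = 1)

4620799 414960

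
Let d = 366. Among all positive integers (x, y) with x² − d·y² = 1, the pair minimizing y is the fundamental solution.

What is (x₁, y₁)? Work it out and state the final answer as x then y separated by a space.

√366 = [19; 7,1,1,1,2,12,2,1,1,1,7,38, …], period ℓ=12 (even) → k=11
k=0  a_k=19  p_k/q_k = 19/1
k=1  a_k=7  p_k/q_k = 134/7
k=2  a_k=1  p_k/q_k = 153/8
…
k=6  a_k=12  p_k/q_k = 14444/755
k=7  a_k=2  p_k/q_k = 30055/1571
k=8  a_k=1  p_k/q_k = 44499/2326
…
k=10  a_k=1  p_k/q_k = 119053/6223
k=11  a_k=7  p_k/q_k = 907925/47458
fundamental: x₁=907925, y₁=47458  (since 824327805625 − 366·2252261764 = 1)

907925 47458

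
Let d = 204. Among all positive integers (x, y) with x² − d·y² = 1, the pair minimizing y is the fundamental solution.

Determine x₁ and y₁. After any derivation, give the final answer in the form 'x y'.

4999 350

√204 = [14; 3,1,1,6,1,1,3,28, …], period ℓ=8 (even) → k=7
step 0: (14, 1)  from 14·(1,0) + (0,1)
…
step 3: (100, 7)  from 1·(57,4) + (43,3)
step 4: (657, 46)  from 6·(100,7) + (57,4)
…
step 6: (1414, 99)  from 1·(757,53) + (657,46)
step 7: (4999, 350)  from 3·(1414,99) + (757,53)
(x₁, y₁) = (4999, 350);  4999² − 204·350² = 1 ✓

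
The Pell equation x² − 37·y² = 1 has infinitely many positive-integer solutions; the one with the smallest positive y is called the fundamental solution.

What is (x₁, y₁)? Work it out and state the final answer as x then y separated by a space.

73 12

d=37: √d = [6; 12] (ℓ=1, odd), read p_1/q_1
a_0=6:  p_0=6·1+0=6,  q_0=6·0+1=1
a_1=12:  p_1=12·6+1=73,  q_1=12·1+0=12
fundamental: x₁=73, y₁=12  (since 5329 − 37·144 = 1)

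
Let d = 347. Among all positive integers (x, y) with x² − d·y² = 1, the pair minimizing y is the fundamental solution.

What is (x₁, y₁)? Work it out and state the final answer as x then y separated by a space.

641602 34443

[18; 1,1,1,2,4,…,1,1,36] for √347; ℓ=14 ⇒ convergent index 13
step 0: (18, 1)  from 18·(1,0) + (0,1)
step 1: (19, 1)  from 1·(18,1) + (1,0)
step 2: (37, 2)  from 1·(19,1) + (18,1)
…
step 4: (149, 8)  from 2·(56,3) + (37,2)
step 5: (652, 35)  from 4·(149,8) + (56,3)
step 6: (801, 43)  from 1·(652,35) + (149,8)
step 7: (14269, 766)  from 17·(801,43) + (652,35)
step 8: (15070, 809)  from 1·(14269,766) + (801,43)
…
step 11: (238717, 12815)  from 1·(164168,8813) + (74549,4002)
step 12: (402885, 21628)  from 1·(238717,12815) + (164168,8813)
step 13: (641602, 34443)  from 1·(402885,21628) + (238717,12815)
(x₁, y₁) = (641602, 34443);  641602² − 347·34443² = 1 ✓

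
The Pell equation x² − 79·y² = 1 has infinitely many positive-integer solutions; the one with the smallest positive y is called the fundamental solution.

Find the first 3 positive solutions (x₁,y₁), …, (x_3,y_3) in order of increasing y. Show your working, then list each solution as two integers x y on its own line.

√79 → a₀=8, period (1,7,1,16); ℓ=4 even so k=3
i=0: a=8 ⇒ p=8, q=1
…
i=2: a=7 ⇒ p=71, q=8
i=3: a=1 ⇒ p=80, q=9
fundamental: x₁=80, y₁=9  (since 6400 − 79·81 = 1)
n=2: (80,9)∘(80,9) = (80·80+79·9·9, 80·9+9·80) = (12799,1440)
n=3: (12799,1440)∘(80,9) = (80·12799+79·9·1440, 80·1440+9·12799) = (2047760,230391)

80 9
12799 1440
2047760 230391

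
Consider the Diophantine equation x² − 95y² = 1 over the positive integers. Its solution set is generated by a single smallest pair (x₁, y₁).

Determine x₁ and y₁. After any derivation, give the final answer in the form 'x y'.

√95 → a₀=9, period (1,2,1,18); ℓ=4 even so k=3
a_0=9:  p_0=9·1+0=9,  q_0=9·0+1=1
…
a_2=2:  p_2=2·10+9=29,  q_2=2·1+1=3
a_3=1:  p_3=1·29+10=39,  q_3=1·3+1=4
(x₁, y₁) = (39, 4);  39² − 95·4² = 1 ✓

39 4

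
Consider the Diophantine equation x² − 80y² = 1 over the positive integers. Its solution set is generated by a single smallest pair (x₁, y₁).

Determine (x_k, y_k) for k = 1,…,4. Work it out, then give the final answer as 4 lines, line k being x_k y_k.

√80 = [8; 1,16, …], period ℓ=2 (even) → k=1
k=0  a_k=8  p_k/q_k = 8/1
k=1  a_k=1  p_k/q_k = 9/1
fundamental: x₁=9, y₁=1  (since 81 − 80·1 = 1)
(x_2, y_2) = (9·9 + 80·1·1, 9·1 + 1·9) = (161, 18)
(x_3, y_3) = (9·161 + 80·1·18, 9·18 + 1·161) = (2889, 323)
(x_4, y_4) = (9·2889 + 80·1·323, 9·323 + 1·2889) = (51841, 5796)

9 1
161 18
2889 323
51841 5796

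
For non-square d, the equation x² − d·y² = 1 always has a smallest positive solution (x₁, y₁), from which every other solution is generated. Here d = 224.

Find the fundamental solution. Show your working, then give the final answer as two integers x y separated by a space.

15 1

√224 → a₀=14, period (1,28); ℓ=2 even so k=1
i=0: a=14 ⇒ p=14, q=1
i=1: a=1 ⇒ p=15, q=1
→ (15, 1).  Check: 15²=225, 224·1²=224, difference 1.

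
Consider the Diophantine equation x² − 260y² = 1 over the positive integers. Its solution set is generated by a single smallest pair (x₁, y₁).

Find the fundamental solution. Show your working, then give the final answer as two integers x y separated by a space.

[16; 8,32] for √260; ℓ=2 ⇒ convergent index 1
i=0: a=16 ⇒ p=16, q=1
i=1: a=8 ⇒ p=129, q=8
fundamental: x₁=129, y₁=8  (since 16641 − 260·64 = 1)

129 8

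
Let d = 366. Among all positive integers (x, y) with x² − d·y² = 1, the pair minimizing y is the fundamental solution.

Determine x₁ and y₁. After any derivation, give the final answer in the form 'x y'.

[19; 7,1,1,1,2,12,2,1,1,1,7,38] for √366; ℓ=12 ⇒ convergent index 11
a_0=19:  p_0=19·1+0=19,  q_0=19·0+1=1
a_1=7:  p_1=7·19+1=134,  q_1=7·1+0=7
a_2=1:  p_2=1·134+19=153,  q_2=1·7+1=8
…
a_4=1:  p_4=1·287+153=440,  q_4=1·15+8=23
a_5=2:  p_5=2·440+287=1167,  q_5=2·23+15=61
a_6=12:  p_6=12·1167+440=14444,  q_6=12·61+23=755
…
a_9=1:  p_9=1·44499+30055=74554,  q_9=1·2326+1571=3897
a_10=1:  p_10=1·74554+44499=119053,  q_10=1·3897+2326=6223
a_11=7:  p_11=7·119053+74554=907925,  q_11=7·6223+3897=47458
fundamental: x₁=907925, y₁=47458  (since 824327805625 − 366·2252261764 = 1)

907925 47458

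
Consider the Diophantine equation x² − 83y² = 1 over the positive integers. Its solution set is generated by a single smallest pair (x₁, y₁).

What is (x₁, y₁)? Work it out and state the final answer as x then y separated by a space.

[9; 9,18] for √83; ℓ=2 ⇒ convergent index 1
step 0: (9, 1)  from 9·(1,0) + (0,1)
step 1: (82, 9)  from 9·(9,1) + (1,0)
(x₁, y₁) = (82, 9);  82² − 83·9² = 1 ✓

82 9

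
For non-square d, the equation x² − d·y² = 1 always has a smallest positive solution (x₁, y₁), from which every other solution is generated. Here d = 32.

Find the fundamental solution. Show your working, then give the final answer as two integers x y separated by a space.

17 3

[5; 1,1,1,10] for √32; ℓ=4 ⇒ convergent index 3
i=0: a=5 ⇒ p=5, q=1
…
i=2: a=1 ⇒ p=11, q=2
i=3: a=1 ⇒ p=17, q=3
fundamental: x₁=17, y₁=3  (since 289 − 32·9 = 1)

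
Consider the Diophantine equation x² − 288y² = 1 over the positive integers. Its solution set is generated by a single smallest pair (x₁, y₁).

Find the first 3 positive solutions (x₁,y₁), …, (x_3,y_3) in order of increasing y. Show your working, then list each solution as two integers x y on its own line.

[16; 1,32] for √288; ℓ=2 ⇒ convergent index 1
a_0=16:  p_0=16·1+0=16,  q_0=16·0+1=1
a_1=1:  p_1=1·16+1=17,  q_1=1·1+0=1
fundamental: x₁=17, y₁=1  (since 289 − 288·1 = 1)
n=2: (17,1)∘(17,1) = (17·17+288·1·1, 17·1+1·17) = (577,34)
n=3: (577,34)∘(17,1) = (17·577+288·1·34, 17·34+1·577) = (19601,1155)

17 1
577 34
19601 1155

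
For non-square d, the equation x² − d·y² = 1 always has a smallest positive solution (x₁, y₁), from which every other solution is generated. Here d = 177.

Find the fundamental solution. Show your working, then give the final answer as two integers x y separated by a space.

62423 4692

[13; 3,3,2,8,2,3,3,26] for √177; ℓ=8 ⇒ convergent index 7
step 0: (13, 1)  from 13·(1,0) + (0,1)
step 1: (40, 3)  from 3·(13,1) + (1,0)
step 2: (133, 10)  from 3·(40,3) + (13,1)
…
step 5: (5468, 411)  from 2·(2581,194) + (306,23)
step 6: (18985, 1427)  from 3·(5468,411) + (2581,194)
step 7: (62423, 4692)  from 3·(18985,1427) + (5468,411)
(x₁, y₁) = (62423, 4692);  62423² − 177·4692² = 1 ✓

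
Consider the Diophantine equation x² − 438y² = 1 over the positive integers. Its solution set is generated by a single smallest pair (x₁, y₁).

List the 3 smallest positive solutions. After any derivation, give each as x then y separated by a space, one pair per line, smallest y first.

293 14
171697 8204
100614149 4807530

√438 → a₀=20, period (1,12,1,40); ℓ=4 even so k=3
i=0: a=20 ⇒ p=20, q=1
…
i=2: a=12 ⇒ p=272, q=13
i=3: a=1 ⇒ p=293, q=14
(x₁, y₁) = (293, 14);  293² − 438·14² = 1 ✓
(293+14√438)^2 = 171697 + 8204√438
(293+14√438)^3 = 100614149 + 4807530√438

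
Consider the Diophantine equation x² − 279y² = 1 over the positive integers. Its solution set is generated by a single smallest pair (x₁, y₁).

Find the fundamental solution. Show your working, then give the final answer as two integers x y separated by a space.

1520 91

[16; 1,2,2,1,2,2,1,32] for √279; ℓ=8 ⇒ convergent index 7
k=0  a_k=16  p_k/q_k = 16/1
k=1  a_k=1  p_k/q_k = 17/1
k=2  a_k=2  p_k/q_k = 50/3
…
k=4  a_k=1  p_k/q_k = 167/10
k=5  a_k=2  p_k/q_k = 451/27
k=6  a_k=2  p_k/q_k = 1069/64
k=7  a_k=1  p_k/q_k = 1520/91
(x₁, y₁) = (1520, 91);  1520² − 279·91² = 1 ✓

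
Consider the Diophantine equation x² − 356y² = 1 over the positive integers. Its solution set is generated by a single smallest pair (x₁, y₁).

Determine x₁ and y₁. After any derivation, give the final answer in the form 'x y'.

d=356: √d = [18; 1,6,1,1,2,…,6,1,36] (ℓ=14, even), read p_13/q_13
a_0=18:  p_0=18·1+0=18,  q_0=18·0+1=1
a_1=1:  p_1=1·18+1=19,  q_1=1·1+0=1
…
a_3=1:  p_3=1·132+19=151,  q_3=1·7+1=8
…
a_7=8:  p_7=8·1000+717=8717,  q_7=8·53+38=462
a_8=1:  p_8=1·8717+1000=9717,  q_8=1·462+53=515
a_9=2:  p_9=2·9717+8717=28151,  q_9=2·515+462=1492
…
a_12=6:  p_12=6·66019+37868=433982,  q_12=6·3499+2007=23001
a_13=1:  p_13=1·433982+66019=500001,  q_13=1·23001+3499=26500
→ (500001, 26500).  Check: 500001²=250001000001, 356·26500²=250001000000, difference 1.

500001 26500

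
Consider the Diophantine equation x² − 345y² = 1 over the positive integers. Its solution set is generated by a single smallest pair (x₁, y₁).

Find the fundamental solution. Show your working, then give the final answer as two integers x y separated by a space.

6761 364

d=345: √d = [18; 1,1,2,1,6,1,2,1,1,36] (ℓ=10, even), read p_9/q_9
a_0=18:  p_0=18·1+0=18,  q_0=18·0+1=1
…
a_2=1:  p_2=1·19+18=37,  q_2=1·1+1=2
a_3=2:  p_3=2·37+19=93,  q_3=2·2+1=5
a_4=1:  p_4=1·93+37=130,  q_4=1·5+2=7
a_5=6:  p_5=6·130+93=873,  q_5=6·7+5=47
a_6=1:  p_6=1·873+130=1003,  q_6=1·47+7=54
…
a_8=1:  p_8=1·2879+1003=3882,  q_8=1·155+54=209
a_9=1:  p_9=1·3882+2879=6761,  q_9=1·209+155=364
fundamental: x₁=6761, y₁=364  (since 45711121 − 345·132496 = 1)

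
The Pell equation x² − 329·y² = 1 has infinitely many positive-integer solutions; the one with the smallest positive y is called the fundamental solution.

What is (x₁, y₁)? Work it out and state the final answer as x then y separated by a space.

d=329: √d = [18; 7,4,2,1,1,4,1,1,2,4,7,36] (ℓ=12, even), read p_11/q_11
k=0  a_k=18  p_k/q_k = 18/1
k=1  a_k=7  p_k/q_k = 127/7
k=2  a_k=4  p_k/q_k = 526/29
k=3  a_k=2  p_k/q_k = 1179/65
k=4  a_k=1  p_k/q_k = 1705/94
k=5  a_k=1  p_k/q_k = 2884/159
…
k=7  a_k=1  p_k/q_k = 16125/889
k=8  a_k=1  p_k/q_k = 29366/1619
k=9  a_k=2  p_k/q_k = 74857/4127
k=10  a_k=4  p_k/q_k = 328794/18127
k=11  a_k=7  p_k/q_k = 2376415/131016
(x₁, y₁) = (2376415, 131016);  2376415² − 329·131016² = 1 ✓

2376415 131016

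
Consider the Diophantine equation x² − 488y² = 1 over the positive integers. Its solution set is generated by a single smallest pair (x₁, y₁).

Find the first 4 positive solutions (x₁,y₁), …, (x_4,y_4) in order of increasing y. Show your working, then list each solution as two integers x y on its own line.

243 11
118097 5346
57394899 2598145
27893802817 1262693124

√488 → a₀=22, period (11,44); ℓ=2 even so k=1
i=0: a=22 ⇒ p=22, q=1
i=1: a=11 ⇒ p=243, q=11
→ (243, 11).  Check: 243²=59049, 488·11²=59048, difference 1.
k=2:  x_2 = 243·243+488·11·11 = 118097,  y_2 = 243·11+11·243 = 5346
k=3:  x_3 = 243·118097+488·11·5346 = 57394899,  y_3 = 243·5346+11·118097 = 2598145
k=4:  x_4 = 243·57394899+488·11·2598145 = 27893802817,  y_4 = 243·2598145+11·57394899 = 1262693124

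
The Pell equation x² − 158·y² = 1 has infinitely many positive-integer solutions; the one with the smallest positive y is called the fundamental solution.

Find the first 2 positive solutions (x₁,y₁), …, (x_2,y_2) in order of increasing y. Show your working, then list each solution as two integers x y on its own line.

7743 616
119908097 9539376

d=158: √d = [12; 1,1,3,12,3,1,1,24] (ℓ=8, even), read p_7/q_7
step 0: (12, 1)  from 12·(1,0) + (0,1)
step 1: (13, 1)  from 1·(12,1) + (1,0)
…
step 3: (88, 7)  from 3·(25,2) + (13,1)
…
step 6: (4412, 351)  from 1·(3331,265) + (1081,86)
step 7: (7743, 616)  from 1·(4412,351) + (3331,265)
(x₁, y₁) = (7743, 616);  7743² − 158·616² = 1 ✓
k=2:  x_2 = 7743·7743+158·616·616 = 119908097,  y_2 = 7743·616+616·7743 = 9539376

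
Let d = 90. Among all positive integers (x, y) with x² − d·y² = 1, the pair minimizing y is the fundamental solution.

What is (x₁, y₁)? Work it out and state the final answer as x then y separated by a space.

19 2

d=90: √d = [9; 2,18] (ℓ=2, even), read p_1/q_1
i=0: a=9 ⇒ p=9, q=1
i=1: a=2 ⇒ p=19, q=2
(x₁, y₁) = (19, 2);  19² − 90·2² = 1 ✓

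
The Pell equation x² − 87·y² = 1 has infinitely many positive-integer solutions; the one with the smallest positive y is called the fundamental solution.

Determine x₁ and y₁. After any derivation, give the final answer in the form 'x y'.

d=87: √d = [9; 3,18] (ℓ=2, even), read p_1/q_1
i=0: a=9 ⇒ p=9, q=1
i=1: a=3 ⇒ p=28, q=3
fundamental: x₁=28, y₁=3  (since 784 − 87·9 = 1)

28 3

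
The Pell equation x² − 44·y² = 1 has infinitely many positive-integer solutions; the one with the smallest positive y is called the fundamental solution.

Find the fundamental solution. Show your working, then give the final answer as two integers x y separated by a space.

199 30

√44 → a₀=6, period (1,1,1,2,1,1,1,12); ℓ=8 even so k=7
k=0  a_k=6  p_k/q_k = 6/1
…
k=3  a_k=1  p_k/q_k = 20/3
k=4  a_k=2  p_k/q_k = 53/8
…
k=6  a_k=1  p_k/q_k = 126/19
k=7  a_k=1  p_k/q_k = 199/30
fundamental: x₁=199, y₁=30  (since 39601 − 44·900 = 1)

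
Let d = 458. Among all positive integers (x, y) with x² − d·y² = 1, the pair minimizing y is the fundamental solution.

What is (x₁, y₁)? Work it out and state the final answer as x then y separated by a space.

22899 1070

d=458: √d = [21; 2,2,42] (ℓ=3, odd), read p_5/q_5
k=0  a_k=21  p_k/q_k = 21/1
k=1  a_k=2  p_k/q_k = 43/2
…
k=3  a_k=42  p_k/q_k = 4537/212
k=4  a_k=2  p_k/q_k = 9181/429
k=5  a_k=2  p_k/q_k = 22899/1070
(x₁, y₁) = (22899, 1070);  22899² − 458·1070² = 1 ✓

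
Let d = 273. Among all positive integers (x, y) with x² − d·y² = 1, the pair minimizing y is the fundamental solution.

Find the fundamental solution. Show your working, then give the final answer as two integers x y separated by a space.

d=273: √d = [16; 1,1,10,1,1,32] (ℓ=6, even), read p_5/q_5
step 0: (16, 1)  from 16·(1,0) + (0,1)
…
step 3: (347, 21)  from 10·(33,2) + (17,1)
step 4: (380, 23)  from 1·(347,21) + (33,2)
step 5: (727, 44)  from 1·(380,23) + (347,21)
→ (727, 44).  Check: 727²=528529, 273·44²=528528, difference 1.

727 44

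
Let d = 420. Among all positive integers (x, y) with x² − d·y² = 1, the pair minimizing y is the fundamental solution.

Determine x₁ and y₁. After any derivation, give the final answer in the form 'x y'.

√420 = [20; 2,40, …], period ℓ=2 (even) → k=1
k=0  a_k=20  p_k/q_k = 20/1
k=1  a_k=2  p_k/q_k = 41/2
fundamental: x₁=41, y₁=2  (since 1681 − 420·4 = 1)

41 2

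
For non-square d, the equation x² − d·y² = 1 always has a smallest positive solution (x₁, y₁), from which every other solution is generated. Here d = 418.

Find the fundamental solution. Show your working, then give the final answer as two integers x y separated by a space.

d=418: √d = [20; 2,4,20,4,2,40] (ℓ=6, even), read p_5/q_5
i=0: a=20 ⇒ p=20, q=1
i=1: a=2 ⇒ p=41, q=2
i=2: a=4 ⇒ p=184, q=9
i=3: a=20 ⇒ p=3721, q=182
i=4: a=4 ⇒ p=15068, q=737
i=5: a=2 ⇒ p=33857, q=1656
fundamental: x₁=33857, y₁=1656  (since 1146296449 − 418·2742336 = 1)

33857 1656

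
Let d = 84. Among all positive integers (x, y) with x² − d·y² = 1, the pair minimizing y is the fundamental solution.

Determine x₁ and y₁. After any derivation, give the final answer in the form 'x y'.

d=84: √d = [9; 6,18] (ℓ=2, even), read p_1/q_1
k=0  a_k=9  p_k/q_k = 9/1
k=1  a_k=6  p_k/q_k = 55/6
(x₁, y₁) = (55, 6);  55² − 84·6² = 1 ✓

55 6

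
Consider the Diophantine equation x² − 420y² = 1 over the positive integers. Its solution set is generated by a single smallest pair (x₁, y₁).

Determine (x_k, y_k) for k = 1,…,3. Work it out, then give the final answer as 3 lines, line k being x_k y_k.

√420 = [20; 2,40, …], period ℓ=2 (even) → k=1
k=0  a_k=20  p_k/q_k = 20/1
k=1  a_k=2  p_k/q_k = 41/2
(x₁, y₁) = (41, 2);  41² − 420·2² = 1 ✓
(x_2, y_2) = (41·41 + 420·2·2, 41·2 + 2·41) = (3361, 164)
(x_3, y_3) = (41·3361 + 420·2·164, 41·164 + 2·3361) = (275561, 13446)

41 2
3361 164
275561 13446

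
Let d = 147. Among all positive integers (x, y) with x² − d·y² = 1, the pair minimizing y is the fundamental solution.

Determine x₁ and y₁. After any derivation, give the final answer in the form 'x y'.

d=147: √d = [12; 8,24] (ℓ=2, even), read p_1/q_1
k=0  a_k=12  p_k/q_k = 12/1
k=1  a_k=8  p_k/q_k = 97/8
fundamental: x₁=97, y₁=8  (since 9409 − 147·64 = 1)

97 8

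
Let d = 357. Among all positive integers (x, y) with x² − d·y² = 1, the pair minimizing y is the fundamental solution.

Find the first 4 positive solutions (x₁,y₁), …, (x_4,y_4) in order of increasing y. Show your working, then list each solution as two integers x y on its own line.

3401 180
23133601 1224360
157354750601 8328096540
1070326990454401 56647711440720

[18; 1,8,2,8,1,36] for √357; ℓ=6 ⇒ convergent index 5
i=0: a=18 ⇒ p=18, q=1
…
i=2: a=8 ⇒ p=170, q=9
i=3: a=2 ⇒ p=359, q=19
i=4: a=8 ⇒ p=3042, q=161
i=5: a=1 ⇒ p=3401, q=180
fundamental: x₁=3401, y₁=180  (since 11566801 − 357·32400 = 1)
k=2:  x_2 = 3401·3401+357·180·180 = 23133601,  y_2 = 3401·180+180·3401 = 1224360
k=3:  x_3 = 3401·23133601+357·180·1224360 = 157354750601,  y_3 = 3401·1224360+180·23133601 = 8328096540
k=4:  x_4 = 3401·157354750601+357·180·8328096540 = 1070326990454401,  y_4 = 3401·8328096540+180·157354750601 = 56647711440720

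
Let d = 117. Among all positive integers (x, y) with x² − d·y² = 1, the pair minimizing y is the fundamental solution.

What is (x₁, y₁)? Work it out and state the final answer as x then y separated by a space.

d=117: √d = [10; 1,4,2,4,1,20] (ℓ=6, even), read p_5/q_5
i=0: a=10 ⇒ p=10, q=1
i=1: a=1 ⇒ p=11, q=1
i=2: a=4 ⇒ p=54, q=5
i=3: a=2 ⇒ p=119, q=11
i=4: a=4 ⇒ p=530, q=49
i=5: a=1 ⇒ p=649, q=60
→ (649, 60).  Check: 649²=421201, 117·60²=421200, difference 1.

649 60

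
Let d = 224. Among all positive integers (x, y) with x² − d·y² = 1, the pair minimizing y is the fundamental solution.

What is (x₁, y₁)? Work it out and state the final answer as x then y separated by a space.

15 1

[14; 1,28] for √224; ℓ=2 ⇒ convergent index 1
a_0=14:  p_0=14·1+0=14,  q_0=14·0+1=1
a_1=1:  p_1=1·14+1=15,  q_1=1·1+0=1
fundamental: x₁=15, y₁=1  (since 225 − 224·1 = 1)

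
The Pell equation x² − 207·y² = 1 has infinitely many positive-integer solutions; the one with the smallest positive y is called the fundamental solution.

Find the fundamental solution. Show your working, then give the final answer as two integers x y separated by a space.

1151 80

d=207: √d = [14; 2,1,1,2,1,1,2,28] (ℓ=8, even), read p_7/q_7
i=0: a=14 ⇒ p=14, q=1
…
i=2: a=1 ⇒ p=43, q=3
i=3: a=1 ⇒ p=72, q=5
i=4: a=2 ⇒ p=187, q=13
…
i=6: a=1 ⇒ p=446, q=31
i=7: a=2 ⇒ p=1151, q=80
→ (1151, 80).  Check: 1151²=1324801, 207·80²=1324800, difference 1.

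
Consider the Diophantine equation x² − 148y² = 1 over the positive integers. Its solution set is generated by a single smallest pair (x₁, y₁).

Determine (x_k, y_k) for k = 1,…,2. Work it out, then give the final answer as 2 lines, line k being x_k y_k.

√148 = [12; 6,24, …], period ℓ=2 (even) → k=1
step 0: (12, 1)  from 12·(1,0) + (0,1)
step 1: (73, 6)  from 6·(12,1) + (1,0)
fundamental: x₁=73, y₁=6  (since 5329 − 148·36 = 1)
(73+6√148)^2 = 10657 + 876√148

73 6
10657 876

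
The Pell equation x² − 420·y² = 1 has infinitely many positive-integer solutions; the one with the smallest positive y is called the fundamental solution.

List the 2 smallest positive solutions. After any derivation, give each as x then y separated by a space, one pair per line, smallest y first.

41 2
3361 164

[20; 2,40] for √420; ℓ=2 ⇒ convergent index 1
i=0: a=20 ⇒ p=20, q=1
i=1: a=2 ⇒ p=41, q=2
fundamental: x₁=41, y₁=2  (since 1681 − 420·4 = 1)
(x_2, y_2) = (41·41 + 420·2·2, 41·2 + 2·41) = (3361, 164)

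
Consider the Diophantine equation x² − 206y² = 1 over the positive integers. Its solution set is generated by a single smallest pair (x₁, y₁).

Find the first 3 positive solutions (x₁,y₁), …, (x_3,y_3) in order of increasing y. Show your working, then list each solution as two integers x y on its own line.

√206 → a₀=14, period (2,1,5,14,5,1,2,28); ℓ=8 even so k=7
a_0=14:  p_0=14·1+0=14,  q_0=14·0+1=1
a_1=2:  p_1=2·14+1=29,  q_1=2·1+0=2
…
a_3=5:  p_3=5·43+29=244,  q_3=5·3+2=17
…
a_6=1:  p_6=1·17539+3459=20998,  q_6=1·1222+241=1463
a_7=2:  p_7=2·20998+17539=59535,  q_7=2·1463+1222=4148
(x₁, y₁) = (59535, 4148);  59535² − 206·4148² = 1 ✓
(59535+4148√206)^2 = 7088832449 + 493902360√206
(59535+4148√206)^3 = 844067279642895 + 58808954001052√206

59535 4148
7088832449 493902360
844067279642895 58808954001052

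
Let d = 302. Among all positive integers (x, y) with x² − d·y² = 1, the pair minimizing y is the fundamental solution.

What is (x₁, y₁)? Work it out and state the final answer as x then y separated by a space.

4276623 246092

[17; 2,1,1,1,4,…,1,2,34] for √302; ℓ=16 ⇒ convergent index 15
i=0: a=17 ⇒ p=17, q=1
i=1: a=2 ⇒ p=35, q=2
i=2: a=1 ⇒ p=52, q=3
i=3: a=1 ⇒ p=87, q=5
…
i=5: a=4 ⇒ p=643, q=37
i=6: a=2 ⇒ p=1425, q=82
i=7: a=1 ⇒ p=2068, q=119
i=8: a=16 ⇒ p=34513, q=1986
…
i=10: a=2 ⇒ p=107675, q=6196
…
i=14: a=1 ⇒ p=1617193, q=93059
i=15: a=2 ⇒ p=4276623, q=246092
→ (4276623, 246092).  Check: 4276623²=18289504284129, 302·246092²=18289504284128, difference 1.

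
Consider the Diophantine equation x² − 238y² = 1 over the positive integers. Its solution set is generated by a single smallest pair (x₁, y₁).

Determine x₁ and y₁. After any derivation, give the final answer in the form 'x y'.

11663 756

√238 = [15; 2,2,1,14,1,2,2,30, …], period ℓ=8 (even) → k=7
step 0: (15, 1)  from 15·(1,0) + (0,1)
…
step 4: (1589, 103)  from 14·(108,7) + (77,5)
step 5: (1697, 110)  from 1·(1589,103) + (108,7)
step 6: (4983, 323)  from 2·(1697,110) + (1589,103)
step 7: (11663, 756)  from 2·(4983,323) + (1697,110)
→ (11663, 756).  Check: 11663²=136025569, 238·756²=136025568, difference 1.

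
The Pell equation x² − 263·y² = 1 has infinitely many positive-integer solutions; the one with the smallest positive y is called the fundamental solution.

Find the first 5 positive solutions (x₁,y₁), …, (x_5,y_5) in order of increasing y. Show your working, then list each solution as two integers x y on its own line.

139128 8579
38713200767 2387158224
10772180392483224 664241098768765
2997423827252098776577 184829071176614315616
834051164465087816782726488 51429798028655751907276931

√263 → a₀=16, period (4,1,1,1,1,15,1,1,1,1,4,32); ℓ=12 even so k=11
k=0  a_k=16  p_k/q_k = 16/1
k=1  a_k=4  p_k/q_k = 65/4
…
k=3  a_k=1  p_k/q_k = 146/9
k=4  a_k=1  p_k/q_k = 227/14
…
k=6  a_k=15  p_k/q_k = 5822/359
k=7  a_k=1  p_k/q_k = 6195/382
…
k=10  a_k=1  p_k/q_k = 30229/1864
k=11  a_k=4  p_k/q_k = 139128/8579
→ (139128, 8579).  Check: 139128²=19356600384, 263·8579²=19356600383, difference 1.
(139128+8579√263)^2 = 38713200767 + 2387158224√263
(139128+8579√263)^3 = 10772180392483224 + 664241098768765√263
(139128+8579√263)^4 = 2997423827252098776577 + 184829071176614315616√263
(139128+8579√263)^5 = 834051164465087816782726488 + 51429798028655751907276931√263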